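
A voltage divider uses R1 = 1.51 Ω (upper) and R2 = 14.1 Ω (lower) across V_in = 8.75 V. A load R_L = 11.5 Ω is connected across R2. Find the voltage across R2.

V_out ≈ 7.07 V

The load sits in parallel with R2, giving an effective lower resistance R2' = R2·R_L/(R2+R_L) = 6.334 Ω.
Voltage divider with the loaded lower leg: V_out = 8.75 × 6.334/(1.51 + 6.334) = 8.75 × 0.8075 = 7.066 V.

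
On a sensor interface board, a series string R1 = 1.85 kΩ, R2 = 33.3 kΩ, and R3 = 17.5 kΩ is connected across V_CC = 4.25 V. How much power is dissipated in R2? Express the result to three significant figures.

ΣR = 52.65 kΩ → I = 4.25/52.65 = 0.08072 mA.
P = I²R = 0.006516 × 33.3 = 0.2170 mW.

P ≈ 0.217 mW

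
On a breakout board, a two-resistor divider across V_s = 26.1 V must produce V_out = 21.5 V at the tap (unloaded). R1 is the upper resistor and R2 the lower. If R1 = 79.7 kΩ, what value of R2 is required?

V_out/V_s = R2/(R1+R2) = 0.8238.
R2 = R1 · 0.8238/(1 − 0.8238) = 372.5 kΩ.

R2 ≈ 373 kΩ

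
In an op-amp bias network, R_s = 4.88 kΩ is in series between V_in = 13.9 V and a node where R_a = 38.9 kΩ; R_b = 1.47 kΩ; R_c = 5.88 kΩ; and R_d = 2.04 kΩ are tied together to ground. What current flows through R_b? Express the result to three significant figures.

I ≈ 1.23 mA

Parallel bank: R_p = 1/(1/38.9 + 1/1.47 + 1/5.88 + 1/2.04) = 0.7319 kΩ.
V_A = 13.9 × 0.7319/5.612 = 1.813 V.
Branch current I = V_A/R_b = 1.813/1.47 = 1.233 mA.
(Check via current divider: I_total = 2.477 mA; share G_k/ΣG = 0.4979 → same result.)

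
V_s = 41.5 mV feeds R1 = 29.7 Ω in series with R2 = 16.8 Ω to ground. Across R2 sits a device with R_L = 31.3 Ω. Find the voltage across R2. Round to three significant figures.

The load sits in parallel with R2, giving an effective lower resistance R2' = R2·R_L/(R2+R_L) = 10.93 Ω.
Voltage divider with the loaded lower leg: V_out = 41.5 × 10.93/(29.7 + 10.93) = 41.5 × 0.2691 = 11.17 mV.

V_out ≈ 11.2 mV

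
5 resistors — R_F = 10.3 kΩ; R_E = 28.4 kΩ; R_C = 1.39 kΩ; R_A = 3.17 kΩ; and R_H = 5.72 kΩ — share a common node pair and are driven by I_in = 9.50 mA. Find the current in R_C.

I ≈ 5.09 mA

ΣG = 1/10.3 + 1/28.4 + 1/1.39 + 1/3.17 + 1/5.72 = 1.342.
Current divider: I(R_C) = I_in · G_k/ΣG = 9.50 × (0.7194/1.342) = 9.50 × 0.5361 = 5.093 mA.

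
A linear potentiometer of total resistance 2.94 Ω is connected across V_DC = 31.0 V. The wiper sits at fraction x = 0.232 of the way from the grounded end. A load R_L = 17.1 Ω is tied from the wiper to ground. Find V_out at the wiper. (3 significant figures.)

Lower segment x·R_p = 0.6821 Ω; upper segment (1−x)·R_p = 2.258 Ω.
R_L loads the lower segment: effective lower R = 0.6559 Ω.
V_out = 31.0 × 0.6559/(2.258 + 0.6559) = 6.978 V.
(Unloaded: V_out = x·V_DC = 7.19 V.)

V_out ≈ 6.98 V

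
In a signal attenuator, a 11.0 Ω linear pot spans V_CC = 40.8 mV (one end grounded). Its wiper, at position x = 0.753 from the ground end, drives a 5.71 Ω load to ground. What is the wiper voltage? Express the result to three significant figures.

V_out ≈ 22.6 mV

The pot divides into 2.717 Ω above the wiper and 8.283 Ω below.
(x·R_p) ‖ R_L = 3.380 Ω.
Loaded-divider output: V_out = 40.8 × 0.5544 = 22.62 mV.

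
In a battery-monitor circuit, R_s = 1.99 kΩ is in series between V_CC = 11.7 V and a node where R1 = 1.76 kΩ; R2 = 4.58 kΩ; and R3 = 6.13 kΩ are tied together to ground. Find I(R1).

Equivalent of the parallel group: R_p = 1.053 kΩ.
V_A = 11.7 × 1.053/3.043 = 4.049 V.
I(R1) = V_A / R1 = 4.049/1.76 = 2.300 mA.
(Check via current divider: I_total = 3.845 mA; share G_k/ΣG = 0.5983 → same result.)

I ≈ 2.30 mA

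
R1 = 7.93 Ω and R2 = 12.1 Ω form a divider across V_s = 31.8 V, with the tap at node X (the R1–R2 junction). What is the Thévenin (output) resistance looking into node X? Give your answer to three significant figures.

R_th ≈ 4.79 Ω

With V_s suppressed (replaced by a short), R_th = R1 ‖ R2 = (7.930 × 12.1)/(7.930 + 12.1) = 4.790 Ω.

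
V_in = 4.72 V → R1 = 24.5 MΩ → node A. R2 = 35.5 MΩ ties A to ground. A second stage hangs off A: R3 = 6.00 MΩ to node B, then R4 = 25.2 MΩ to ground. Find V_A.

Looking into the second stage from A: R3 + R4 = 31.20 MΩ appears in parallel with R2.
R2 ‖ (R3+R4) = 16.61 MΩ.
So V_A = 4.72 × 0.4040 = 1.907 V.

V_A ≈ 1.91 V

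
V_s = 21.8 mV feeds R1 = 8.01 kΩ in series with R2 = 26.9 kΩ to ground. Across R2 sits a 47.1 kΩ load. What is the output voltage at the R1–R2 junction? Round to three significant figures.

First combine the lower leg with the load: R2 ‖ R_L = 17.12 kΩ.
Now apply the divider: V_out = 21.8 × 0.6813 = 14.85 mV.
(Unloaded it would be 16.8 mV; the load pulls it down.)

V_out ≈ 14.9 mV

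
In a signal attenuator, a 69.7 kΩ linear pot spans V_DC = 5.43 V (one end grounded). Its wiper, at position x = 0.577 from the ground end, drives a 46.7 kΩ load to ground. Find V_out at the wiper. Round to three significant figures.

V_out ≈ 2.30 V

The pot divides into 29.48 kΩ above the wiper and 40.22 kΩ below.
Lower segment in parallel with the load: 40.22 ‖ 46.7 = 21.61 kΩ.
V_out = 5.43 × 21.61/(29.48 + 21.61) = 2.297 V.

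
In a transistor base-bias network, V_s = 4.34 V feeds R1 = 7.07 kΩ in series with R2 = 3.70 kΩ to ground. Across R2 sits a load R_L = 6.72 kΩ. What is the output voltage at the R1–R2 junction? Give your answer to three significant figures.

First combine the lower leg with the load: R2 ‖ R_L = 2.386 kΩ.
Then V_out = V_s · R2'/(R1 + R2') = 4.34 × 2.386/9.456 = 1.095 V.
(Unloaded it would be 1.49 V; the load pulls it down.)

V_out ≈ 1.10 V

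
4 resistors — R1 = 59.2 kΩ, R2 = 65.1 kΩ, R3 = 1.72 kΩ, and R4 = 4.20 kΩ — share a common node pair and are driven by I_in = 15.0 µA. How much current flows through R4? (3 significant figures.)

ΣG = 1/59.2 + 1/65.1 + 1/1.72 + 1/4.20 = 0.8517.
R4 takes the fraction G_k/ΣG = 0.2381/0.8517 = 0.2795, so I = 15.0 × 0.2795 = 4.193 µA.

I ≈ 4.19 µA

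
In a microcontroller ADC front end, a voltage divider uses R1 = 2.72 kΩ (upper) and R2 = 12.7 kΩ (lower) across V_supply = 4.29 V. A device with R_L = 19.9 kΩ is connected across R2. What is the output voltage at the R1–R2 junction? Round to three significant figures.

V_out ≈ 3.18 V

First combine the lower leg with the load: R2 ‖ R_L = 7.752 kΩ.
Now apply the divider: V_out = 4.29 × 0.7403 = 3.176 V.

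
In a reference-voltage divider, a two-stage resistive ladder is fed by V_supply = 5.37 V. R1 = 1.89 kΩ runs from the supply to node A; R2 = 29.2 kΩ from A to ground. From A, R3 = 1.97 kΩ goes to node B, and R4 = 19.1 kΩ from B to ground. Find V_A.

Looking into the second stage from A: R3 + R4 = 21.07 kΩ appears in parallel with R2.
Effective lower resistance at A: R2 ‖ 21.07 = 12.24 kΩ.
First divider: V_A = V_supply · 12.24/(1.89 + 12.24) = 4.652 V.

V_A ≈ 4.65 V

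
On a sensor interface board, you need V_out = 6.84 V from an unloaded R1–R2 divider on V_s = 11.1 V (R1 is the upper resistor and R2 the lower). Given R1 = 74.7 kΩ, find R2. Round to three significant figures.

The divider ratio is R2/(R1+R2) = 6.84/11.1 = 0.6162.
Rearranging, R2 = R1·k/(1−k) = 74.7 × 1.606 = 119.9 kΩ.

R2 ≈ 120 kΩ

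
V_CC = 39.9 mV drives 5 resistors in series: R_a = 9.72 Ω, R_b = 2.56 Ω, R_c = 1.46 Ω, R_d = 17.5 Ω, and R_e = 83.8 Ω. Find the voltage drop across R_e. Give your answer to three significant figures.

V ≈ 29.1 mV

Total series resistance ΣR = 9.72 + 2.56 + 1.46 + 17.5 + 83.8 = 115.0 Ω.
V = V_CC · R/ΣR = 39.9 × 0.7284 = 29.06 mV.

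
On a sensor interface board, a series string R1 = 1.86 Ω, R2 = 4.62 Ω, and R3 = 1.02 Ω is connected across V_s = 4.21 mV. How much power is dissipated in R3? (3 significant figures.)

ΣR = 7.500 Ω → I = 4.21/7.500 = 0.5613 mA.
V(R3) = I·R = 0.5726 mV; P = V·I = 0.5726 × 0.5613 = 0.3214 µW.

P ≈ 0.321 µW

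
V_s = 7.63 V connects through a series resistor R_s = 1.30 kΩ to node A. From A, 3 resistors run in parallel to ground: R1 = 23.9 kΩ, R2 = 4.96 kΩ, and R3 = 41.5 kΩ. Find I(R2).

Combine the parallel branches: R_p = (1/23.9 + 1/4.96 + 1/41.5)⁻¹ = 3.738 kΩ.
V_A = 7.63 × 3.738/5.038 = 5.661 V.
Branch current I = V_A/R2 = 5.661/4.96 = 1.141 mA.

I ≈ 1.14 mA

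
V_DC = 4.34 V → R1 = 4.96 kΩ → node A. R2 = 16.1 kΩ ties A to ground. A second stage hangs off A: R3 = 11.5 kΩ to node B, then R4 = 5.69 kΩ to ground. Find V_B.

V_B ≈ 0.900 V

Looking into the second stage from A: R3 + R4 = 17.19 kΩ appears in parallel with R2.
R2 ‖ (R3+R4) = 8.314 kΩ.
So V_A = 4.34 × 0.6263 = 2.718 V.
V_B = V_A × 0.3310 = 0.8998 V.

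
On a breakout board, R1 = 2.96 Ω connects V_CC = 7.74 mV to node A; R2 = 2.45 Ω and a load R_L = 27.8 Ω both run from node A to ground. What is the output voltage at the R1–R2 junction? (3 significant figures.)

The load sits in parallel with R2, giving an effective lower resistance R2' = R2·R_L/(R2+R_L) = 2.252 Ω.
Then V_out = V_CC · R2'/(R1 + R2') = 7.74 × 2.252/5.212 = 3.344 mV.

V_out ≈ 3.34 mV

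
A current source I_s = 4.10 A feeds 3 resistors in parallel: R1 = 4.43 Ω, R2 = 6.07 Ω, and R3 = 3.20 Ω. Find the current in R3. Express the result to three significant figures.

Conductances: ΣG = 1/4.43 + 1/6.07 + 1/3.20 = 0.7030 (1/Ω).
R3 takes the fraction G_k/ΣG = 0.3125/0.7030 = 0.4445, so I = 4.10 × 0.4445 = 1.823 A.

I ≈ 1.82 A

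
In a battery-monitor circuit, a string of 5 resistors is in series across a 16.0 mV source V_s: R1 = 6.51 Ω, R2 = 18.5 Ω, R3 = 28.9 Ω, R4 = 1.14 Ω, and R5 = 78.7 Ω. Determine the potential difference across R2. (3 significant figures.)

V ≈ 2.21 mV

Total series resistance ΣR = 6.51 + 18.5 + 28.9 + 1.14 + 78.7 = 133.8 Ω.
V = V_s · R/ΣR = 16.0 × 0.1383 = 2.213 mV.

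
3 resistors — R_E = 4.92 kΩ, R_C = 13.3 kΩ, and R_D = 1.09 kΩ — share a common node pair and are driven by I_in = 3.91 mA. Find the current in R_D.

I ≈ 3.00 mA

ΣG = 1/4.92 + 1/13.3 + 1/1.09 = 1.196.
Current divider: I(R_D) = I_in · G_k/ΣG = 3.91 × (0.9174/1.196) = 3.91 × 0.7672 = 3.000 mA.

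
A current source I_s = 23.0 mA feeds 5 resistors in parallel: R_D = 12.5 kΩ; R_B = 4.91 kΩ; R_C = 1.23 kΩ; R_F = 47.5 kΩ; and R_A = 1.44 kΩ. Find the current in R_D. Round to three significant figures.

Conductances: ΣG = 1/12.5 + 1/4.91 + 1/1.23 + 1/47.5 + 1/1.44 = 1.812 (1/kΩ).
R_D takes the fraction G_k/ΣG = 0.08000/1.812 = 0.04415, so I = 23.0 × 0.04415 = 1.015 mA.

I ≈ 1.02 mA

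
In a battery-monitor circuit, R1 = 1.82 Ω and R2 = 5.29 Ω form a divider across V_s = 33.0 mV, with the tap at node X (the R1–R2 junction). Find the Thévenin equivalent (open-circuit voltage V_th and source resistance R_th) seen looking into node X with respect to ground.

Open-circuit (no load on X): V_th = V_s · R2/(R1 + R2) = 33.0 × 5.29/(1.820 + 5.29) = 24.55 mV.
Looking into X with the source shorted: R_th = R1·R2/(R1+R2) = 1.820 × 5.29/7.110 = 1.354 Ω.

V_th ≈ 24.6 mV, R_th ≈ 1.35 Ω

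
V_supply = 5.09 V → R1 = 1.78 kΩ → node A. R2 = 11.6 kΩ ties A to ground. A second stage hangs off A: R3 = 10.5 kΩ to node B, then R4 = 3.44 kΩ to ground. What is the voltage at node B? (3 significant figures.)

Looking into the second stage from A: R3 + R4 = 13.94 kΩ appears in parallel with R2.
R2 ‖ (R3+R4) = 6.331 kΩ.
So V_A = 5.09 × 0.7806 = 3.973 V.
V_B = V_A × 0.2468 = 0.9804 V.

V_B ≈ 0.980 V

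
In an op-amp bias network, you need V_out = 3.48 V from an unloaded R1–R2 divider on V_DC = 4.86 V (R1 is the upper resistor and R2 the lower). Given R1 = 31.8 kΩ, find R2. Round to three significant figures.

Required fraction k = V_out/V_DC = 0.7160.
Rearranging, R2 = R1·k/(1−k) = 31.8 × 2.522 = 80.19 kΩ.

R2 ≈ 80.2 kΩ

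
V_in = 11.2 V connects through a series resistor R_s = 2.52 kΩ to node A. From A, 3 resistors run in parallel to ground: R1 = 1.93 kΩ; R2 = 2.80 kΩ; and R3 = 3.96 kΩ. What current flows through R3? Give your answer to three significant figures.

I ≈ 0.736 mA

Combine the parallel branches: R_p = (1/1.93 + 1/2.80 + 1/3.96)⁻¹ = 0.8867 kΩ.
V_A = 11.2 × 0.8867/3.407 = 2.915 V.
I(R3) = V_A / R3 = 2.915/3.96 = 0.7361 mA.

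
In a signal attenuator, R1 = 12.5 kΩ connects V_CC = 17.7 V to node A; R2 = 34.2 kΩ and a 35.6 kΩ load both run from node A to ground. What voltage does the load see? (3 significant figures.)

First combine the lower leg with the load: R2 ‖ R_L = 17.44 kΩ.
Then V_out = V_CC · R2'/(R1 + R2') = 17.7 × 17.44/29.94 = 10.31 V.

V_out ≈ 10.3 V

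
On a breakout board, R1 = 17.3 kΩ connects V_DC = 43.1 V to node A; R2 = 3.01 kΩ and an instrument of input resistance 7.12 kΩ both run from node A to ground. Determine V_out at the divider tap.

First combine the lower leg with the load: R2 ‖ R_L = 2.116 kΩ.
Then V_out = V_DC · R2'/(R1 + R2') = 43.1 × 2.116/19.42 = 4.696 V.
(Unloaded it would be 6.39 V; the load pulls it down.)

V_out ≈ 4.70 V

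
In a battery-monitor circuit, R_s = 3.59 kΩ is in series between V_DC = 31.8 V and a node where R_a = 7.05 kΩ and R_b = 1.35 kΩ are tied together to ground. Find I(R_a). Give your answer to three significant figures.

I ≈ 1.08 mA

Parallel bank: R_p = 1/(1/7.05 + 1/1.35) = 1.133 kΩ.
Node voltage V_A = V_DC · R_p/(R_s + R_p) = 31.8 × 0.2399 = 7.629 V.
I(R_a) = V_A / R_a = 7.629/7.05 = 1.082 mA.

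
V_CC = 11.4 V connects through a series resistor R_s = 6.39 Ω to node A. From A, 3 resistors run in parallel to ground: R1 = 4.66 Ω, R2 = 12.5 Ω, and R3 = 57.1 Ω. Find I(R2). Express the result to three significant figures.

I ≈ 0.305 A

Equivalent of the parallel group: R_p = 3.204 Ω.
V_A = 11.4 × 3.204/9.594 = 3.807 V.
Branch current I = V_A/R2 = 3.807/12.5 = 0.3046 A.
(Equivalently: I_total = 1.188 A, then current-divider fraction G_k/ΣG = 0.2563.)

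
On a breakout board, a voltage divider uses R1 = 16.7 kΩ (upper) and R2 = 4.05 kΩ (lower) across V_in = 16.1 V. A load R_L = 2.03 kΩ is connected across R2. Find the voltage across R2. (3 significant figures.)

V_out ≈ 1.21 V

R2 ‖ R_L = (4.05 × 2.03)/(4.05 + 2.03) = 1.352 kΩ.
Now apply the divider: V_out = 16.1 × 0.07491 = 1.206 V.
(Unloaded it would be 3.14 V; the load pulls it down.)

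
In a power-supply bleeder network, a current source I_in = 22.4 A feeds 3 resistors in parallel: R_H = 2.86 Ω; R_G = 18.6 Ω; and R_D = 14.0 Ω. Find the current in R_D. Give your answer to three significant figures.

Total conductance ΣG = 1/2.86 + 1/18.6 + 1/14.0 = 0.4748 (units of 1/Ω).
By the current-divider rule, I = I_in · G_k/ΣG = 22.4 × 0.1504 = 3.370 A.

I ≈ 3.37 A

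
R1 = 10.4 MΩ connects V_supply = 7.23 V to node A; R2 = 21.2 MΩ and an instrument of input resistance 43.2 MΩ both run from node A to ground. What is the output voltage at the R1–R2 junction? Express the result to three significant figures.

R2 ‖ R_L = (21.2 × 43.2)/(21.2 + 43.2) = 14.22 MΩ.
Voltage divider with the loaded lower leg: V_out = 7.23 × 14.22/(10.4 + 14.22) = 7.23 × 0.5776 = 4.176 V.
(Unloaded it would be 4.85 V; the load pulls it down.)

V_out ≈ 4.18 V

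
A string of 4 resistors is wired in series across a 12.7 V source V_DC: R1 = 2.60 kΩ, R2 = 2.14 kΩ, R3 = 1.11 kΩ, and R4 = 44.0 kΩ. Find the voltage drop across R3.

V ≈ 0.283 V

Total series resistance ΣR = 2.60 + 2.14 + 1.11 + 44.0 = 49.85 kΩ.
By the voltage-divider rule, V = 12.7 × 1.110/49.85 = 0.2828 V.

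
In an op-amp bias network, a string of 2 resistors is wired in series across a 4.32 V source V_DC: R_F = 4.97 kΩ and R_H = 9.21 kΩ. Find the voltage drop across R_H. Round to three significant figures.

ΣR = 4.97 + 9.21 = 14.18 kΩ.
V = V_DC · R/ΣR = 4.32 × 0.6495 = 2.806 V.

V ≈ 2.81 V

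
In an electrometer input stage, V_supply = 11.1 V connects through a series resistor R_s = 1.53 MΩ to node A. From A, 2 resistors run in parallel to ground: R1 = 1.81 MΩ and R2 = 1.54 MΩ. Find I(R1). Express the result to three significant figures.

Parallel bank: R_p = 1/(1/1.81 + 1/1.54) = 0.8321 MΩ.
V_A = 11.1 × 0.8321/2.362 = 3.910 V.
Branch current I = V_A/R1 = 3.910/1.81 = 2.160 µA.
(Equivalently: I_total = 4.699 µA, then current-divider fraction G_k/ΣG = 0.4597.)

I ≈ 2.16 µA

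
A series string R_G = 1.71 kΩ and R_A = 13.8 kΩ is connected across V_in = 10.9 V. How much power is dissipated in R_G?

P ≈ 0.845 mW

The common current is I = 10.9/15.51 = 0.7028 mA.
P(R_G) = I²·R_G = (0.7028)² × 1.71 = 0.8446 mW.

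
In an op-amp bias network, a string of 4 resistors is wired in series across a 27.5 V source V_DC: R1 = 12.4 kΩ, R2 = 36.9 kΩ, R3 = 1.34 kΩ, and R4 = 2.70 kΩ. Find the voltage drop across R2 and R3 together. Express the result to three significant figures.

V ≈ 19.7 V

Series total: ΣR = 12.4 + 36.9 + 1.34 + 2.70 = 53.34 kΩ.
R_{R2..R3} = 36.9 + 1.34 = 38.24 kΩ.
Voltage divider: V = V_DC · (38.24 / 53.34) = 27.5 × 0.7169 = 19.72 V.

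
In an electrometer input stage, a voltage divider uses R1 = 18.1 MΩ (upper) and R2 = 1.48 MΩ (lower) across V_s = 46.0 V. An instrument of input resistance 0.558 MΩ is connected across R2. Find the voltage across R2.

R2 ‖ R_L = (1.48 × 0.558)/(1.48 + 0.558) = 0.4052 MΩ.
Voltage divider with the loaded lower leg: V_out = 46.0 × 0.4052/(18.1 + 0.4052) = 46.0 × 0.02190 = 1.007 V.

V_out ≈ 1.01 V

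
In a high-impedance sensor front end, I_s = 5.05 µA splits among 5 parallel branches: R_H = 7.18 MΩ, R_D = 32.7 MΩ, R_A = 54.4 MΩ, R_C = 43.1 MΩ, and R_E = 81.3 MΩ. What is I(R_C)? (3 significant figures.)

ΣG = 1/7.18 + 1/32.7 + 1/54.4 + 1/43.1 + 1/81.3 = 0.2237.
Current divider: I(R_C) = I_s · G_k/ΣG = 5.05 × (0.02320/0.2237) = 5.05 × 0.1037 = 0.5237 µA.

I ≈ 0.524 µA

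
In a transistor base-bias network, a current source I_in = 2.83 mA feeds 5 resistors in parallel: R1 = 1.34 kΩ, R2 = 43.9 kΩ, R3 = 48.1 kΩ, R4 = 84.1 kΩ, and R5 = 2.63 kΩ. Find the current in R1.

I ≈ 1.79 mA

ΣG = 1/1.34 + 1/43.9 + 1/48.1 + 1/84.1 + 1/2.63 = 1.182.
R1 takes the fraction G_k/ΣG = 0.7463/1.182 = 0.6314, so I = 2.83 × 0.6314 = 1.787 mA.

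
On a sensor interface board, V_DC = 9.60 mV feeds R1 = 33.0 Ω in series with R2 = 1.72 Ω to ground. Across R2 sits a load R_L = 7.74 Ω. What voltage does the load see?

R2 ‖ R_L = (1.72 × 7.74)/(1.72 + 7.74) = 1.407 Ω.
Now apply the divider: V_out = 9.60 × 0.04090 = 0.3926 mV.

V_out ≈ 0.393 mV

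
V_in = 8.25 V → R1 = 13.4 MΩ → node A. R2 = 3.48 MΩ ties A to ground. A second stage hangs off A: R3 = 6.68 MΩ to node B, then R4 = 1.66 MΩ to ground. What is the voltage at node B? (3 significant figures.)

The second stage (R3 + R4 = 8.340 MΩ) loads node A in parallel with R2.
R2 ‖ (R3+R4) = 2.455 MΩ.
First divider: V_A = V_in · 2.455/(13.4 + 2.455) = 1.278 V.
V_B = V_A × 0.1990 = 0.2543 V.

V_B ≈ 0.254 V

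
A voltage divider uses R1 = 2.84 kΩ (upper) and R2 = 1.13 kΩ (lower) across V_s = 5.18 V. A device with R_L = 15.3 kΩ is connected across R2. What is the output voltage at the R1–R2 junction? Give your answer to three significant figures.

The load sits in parallel with R2, giving an effective lower resistance R2' = R2·R_L/(R2+R_L) = 1.052 kΩ.
Now apply the divider: V_out = 5.18 × 0.2704 = 1.400 V.

V_out ≈ 1.40 V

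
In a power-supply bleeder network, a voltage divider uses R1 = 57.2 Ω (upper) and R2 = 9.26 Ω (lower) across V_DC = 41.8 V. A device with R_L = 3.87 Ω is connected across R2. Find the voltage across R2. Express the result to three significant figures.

First combine the lower leg with the load: R2 ‖ R_L = 2.729 Ω.
Now apply the divider: V_out = 41.8 × 0.04554 = 1.904 V.

V_out ≈ 1.90 V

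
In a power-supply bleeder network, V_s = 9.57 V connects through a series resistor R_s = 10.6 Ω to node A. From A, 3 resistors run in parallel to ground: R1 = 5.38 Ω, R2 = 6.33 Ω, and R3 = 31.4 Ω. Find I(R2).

Combine the parallel branches: R_p = (1/5.38 + 1/6.33 + 1/31.4)⁻¹ = 2.662 Ω.
Node voltage V_A = V_s · R_p/(R_s + R_p) = 9.57 × 0.2007 = 1.921 V.
I(R2) = V_A / R2 = 1.921/6.33 = 0.3034 A.
(Check via current divider: I_total = 0.7216 A; share G_k/ΣG = 0.4205 → same result.)

I ≈ 0.303 A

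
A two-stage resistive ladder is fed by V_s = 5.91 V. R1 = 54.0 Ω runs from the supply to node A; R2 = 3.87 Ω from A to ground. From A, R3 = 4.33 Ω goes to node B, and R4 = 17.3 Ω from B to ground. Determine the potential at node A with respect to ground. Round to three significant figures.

Looking into the second stage from A: R3 + R4 = 21.63 Ω appears in parallel with R2.
Effective lower resistance at A: R2 ‖ 21.63 = 3.283 Ω.
So V_A = 5.91 × 0.05731 = 0.3387 V.

V_A ≈ 0.339 V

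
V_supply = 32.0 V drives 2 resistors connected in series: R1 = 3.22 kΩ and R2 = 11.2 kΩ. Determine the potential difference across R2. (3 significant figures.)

Total series resistance ΣR = 3.22 + 11.2 = 14.42 kΩ.
V = V_supply · R/ΣR = 32.0 × 0.7767 = 24.85 V.

V ≈ 24.9 V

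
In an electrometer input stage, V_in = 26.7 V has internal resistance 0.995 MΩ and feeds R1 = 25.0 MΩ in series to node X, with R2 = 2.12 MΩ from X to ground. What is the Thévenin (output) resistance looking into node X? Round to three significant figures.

R1' = 0.995 + 25.0 = 26.00 MΩ (source resistance + R1).
Looking into X with the source shorted: R_th = R1'·R2/(R1'+R2) = 26.00 × 2.12/28.12 = 1.960 MΩ.

R_th ≈ 1.96 MΩ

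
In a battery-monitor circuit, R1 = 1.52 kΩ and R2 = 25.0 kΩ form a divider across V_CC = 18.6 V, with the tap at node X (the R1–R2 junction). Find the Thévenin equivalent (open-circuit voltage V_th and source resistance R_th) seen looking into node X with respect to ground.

V_th ≈ 17.5 V, R_th ≈ 1.43 kΩ

V_th is the unloaded tap voltage: V_CC · R2/(R1+R2) = 18.6 × 0.9427 = 17.53 V.
With V_CC suppressed (replaced by a short), R_th = R1 ‖ R2 = (1.520 × 25.0)/(1.520 + 25.0) = 1.433 kΩ.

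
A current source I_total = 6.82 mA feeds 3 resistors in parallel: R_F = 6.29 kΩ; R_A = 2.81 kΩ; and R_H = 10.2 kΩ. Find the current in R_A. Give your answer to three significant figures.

I ≈ 3.96 mA

ΣG = 1/6.29 + 1/2.81 + 1/10.2 = 0.6129.
Current divider: I(R_A) = I_total · G_k/ΣG = 6.82 × (0.3559/0.6129) = 6.82 × 0.5806 = 3.960 mA.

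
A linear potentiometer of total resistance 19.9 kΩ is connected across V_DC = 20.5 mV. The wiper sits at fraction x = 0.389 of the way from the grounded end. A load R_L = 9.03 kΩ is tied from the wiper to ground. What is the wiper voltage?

The pot divides into 12.16 kΩ above the wiper and 7.741 kΩ below.
R_L loads the lower segment: effective lower R = 4.168 kΩ.
V_out = 20.5 × 4.168/(12.16 + 4.168) = 5.233 mV.

V_out ≈ 5.23 mV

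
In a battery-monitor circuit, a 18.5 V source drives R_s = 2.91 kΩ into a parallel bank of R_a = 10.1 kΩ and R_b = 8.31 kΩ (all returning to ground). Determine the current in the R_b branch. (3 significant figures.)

Equivalent of the parallel group: R_p = 4.559 kΩ.
Node voltage V_A = V_CC · R_p/(R_s + R_p) = 18.5 × 0.6104 = 11.29 V.
Branch current I = V_A/R_b = 11.29/8.31 = 1.359 mA.
(Equivalently: I_total = 2.477 mA, then current-divider fraction G_k/ΣG = 0.5486.)

I ≈ 1.36 mA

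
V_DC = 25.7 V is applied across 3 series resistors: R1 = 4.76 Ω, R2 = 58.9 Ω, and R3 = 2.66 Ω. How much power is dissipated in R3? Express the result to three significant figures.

P ≈ 0.399 W

ΣR = 66.32 Ω → I = 25.7/66.32 = 0.3875 A.
P(R3) = I²·R3 = (0.3875)² × 2.66 = 0.3994 W.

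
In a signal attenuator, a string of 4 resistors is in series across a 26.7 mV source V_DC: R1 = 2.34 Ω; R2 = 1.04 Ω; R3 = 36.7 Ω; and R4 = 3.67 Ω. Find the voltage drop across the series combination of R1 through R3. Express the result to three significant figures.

Total series resistance ΣR = 2.34 + 1.04 + 36.7 + 3.67 = 43.75 Ω.
R_{R1..R3} = 2.34 + 1.04 + 36.7 = 40.08 Ω.
By the voltage-divider rule, V = 26.7 × 40.08/43.75 = 24.46 mV.

V ≈ 24.5 mV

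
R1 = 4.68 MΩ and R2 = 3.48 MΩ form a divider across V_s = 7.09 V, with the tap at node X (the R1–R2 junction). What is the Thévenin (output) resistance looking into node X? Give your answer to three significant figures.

R_th ≈ 2.00 MΩ

With V_s suppressed (replaced by a short), R_th = R1 ‖ R2 = (4.680 × 3.48)/(4.680 + 3.48) = 1.996 MΩ.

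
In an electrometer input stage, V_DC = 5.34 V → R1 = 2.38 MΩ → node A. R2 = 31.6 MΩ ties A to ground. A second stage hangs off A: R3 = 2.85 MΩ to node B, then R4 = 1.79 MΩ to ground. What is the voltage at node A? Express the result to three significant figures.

V_A ≈ 3.36 V

Node A sees R2 in parallel with the series input of stage 2, R3 + R4 = 4.640 MΩ.
Effective lower resistance at A: R2 ‖ 4.640 = 4.046 MΩ.
First divider: V_A = V_DC · 4.046/(2.38 + 4.046) = 3.362 V.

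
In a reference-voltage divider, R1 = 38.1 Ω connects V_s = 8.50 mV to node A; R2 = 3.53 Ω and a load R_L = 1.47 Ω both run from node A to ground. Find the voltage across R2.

V_out ≈ 0.225 mV

First combine the lower leg with the load: R2 ‖ R_L = 1.038 Ω.
Now apply the divider: V_out = 8.50 × 0.02652 = 0.2254 mV.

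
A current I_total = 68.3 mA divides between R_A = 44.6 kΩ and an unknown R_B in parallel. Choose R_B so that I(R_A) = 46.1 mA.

In a two-way split, I_A/I_total = R_B/(R_A + R_B).
With f = 0.6750, R_B = R_A · f/(1−f) = 44.6 × 2.077 = 92.62 kΩ.

R_B ≈ 92.6 kΩ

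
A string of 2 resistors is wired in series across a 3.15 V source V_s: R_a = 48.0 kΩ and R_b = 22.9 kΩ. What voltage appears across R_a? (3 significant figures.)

V ≈ 2.13 V

Total series resistance ΣR = 48.0 + 22.9 = 70.90 kΩ.
By the voltage-divider rule, V = 3.15 × 48.00/70.90 = 2.133 V.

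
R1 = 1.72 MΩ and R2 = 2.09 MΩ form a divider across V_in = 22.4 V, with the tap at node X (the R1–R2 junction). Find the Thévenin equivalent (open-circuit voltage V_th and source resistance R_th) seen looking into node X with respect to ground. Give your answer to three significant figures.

Open-circuit (no load on X): V_th = V_in · R2/(R1 + R2) = 22.4 × 2.09/(1.720 + 2.09) = 12.29 V.
Looking into X with the source shorted: R_th = R1·R2/(R1+R2) = 1.720 × 2.09/3.810 = 0.9435 MΩ.

V_th ≈ 12.3 V, R_th ≈ 0.944 MΩ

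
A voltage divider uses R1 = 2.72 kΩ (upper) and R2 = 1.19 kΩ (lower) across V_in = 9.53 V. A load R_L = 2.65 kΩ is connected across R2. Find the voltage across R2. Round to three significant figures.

V_out ≈ 2.21 V

The load sits in parallel with R2, giving an effective lower resistance R2' = R2·R_L/(R2+R_L) = 0.8212 kΩ.
Now apply the divider: V_out = 9.53 × 0.2319 = 2.210 V.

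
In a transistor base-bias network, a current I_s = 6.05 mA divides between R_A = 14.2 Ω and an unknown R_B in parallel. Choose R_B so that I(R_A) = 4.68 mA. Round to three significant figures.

The fraction through R_A equals R_B/(R_A+R_B).
4.68/6.05 = R_B/(R_A + R_B) → R_B = R_A · (0.7736)/(1 − 0.7736) = 14.2 × 3.416 = 48.51 Ω.

R_B ≈ 48.5 Ω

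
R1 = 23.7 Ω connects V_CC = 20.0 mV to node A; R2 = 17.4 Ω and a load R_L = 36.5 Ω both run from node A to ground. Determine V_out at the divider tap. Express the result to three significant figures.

V_out ≈ 6.64 mV

R2 ‖ R_L = (17.4 × 36.5)/(17.4 + 36.5) = 11.78 Ω.
Now apply the divider: V_out = 20.0 × 0.3321 = 6.641 mV.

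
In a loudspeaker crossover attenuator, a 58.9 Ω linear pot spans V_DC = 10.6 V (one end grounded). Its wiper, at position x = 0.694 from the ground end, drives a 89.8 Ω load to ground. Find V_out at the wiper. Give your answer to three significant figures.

Split the track: R_lower = x·R_p = 40.88 Ω, R_upper = (1−x)·R_p = 18.02 Ω.
(x·R_p) ‖ R_L = 28.09 Ω.
Loaded-divider output: V_out = 10.6 × 0.6092 = 6.457 V.
(Unloaded: V_out = x·V_DC = 7.36 V.)

V_out ≈ 6.46 V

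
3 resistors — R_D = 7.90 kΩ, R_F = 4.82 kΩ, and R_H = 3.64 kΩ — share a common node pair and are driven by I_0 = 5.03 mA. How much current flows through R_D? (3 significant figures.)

Total conductance ΣG = 1/7.90 + 1/4.82 + 1/3.64 = 0.6088 (units of 1/kΩ).
By the current-divider rule, I = I_0 · G_k/ΣG = 5.03 × 0.2079 = 1.046 mA.

I ≈ 1.05 mA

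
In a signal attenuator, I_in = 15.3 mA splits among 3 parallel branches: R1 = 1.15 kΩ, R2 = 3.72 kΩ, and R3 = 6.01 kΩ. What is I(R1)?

Conductances: ΣG = 1/1.15 + 1/3.72 + 1/6.01 = 1.305 (1/kΩ).
By the current-divider rule, I = I_in · G_k/ΣG = 15.3 × 0.6665 = 10.20 mA.

I ≈ 10.2 mA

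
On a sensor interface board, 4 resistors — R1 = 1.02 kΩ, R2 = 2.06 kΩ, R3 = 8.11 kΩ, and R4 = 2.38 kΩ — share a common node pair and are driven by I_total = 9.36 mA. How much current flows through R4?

Conductances: ΣG = 1/1.02 + 1/2.06 + 1/8.11 + 1/2.38 = 2.009 (1/kΩ).
Current divider: I(R4) = I_total · G_k/ΣG = 9.36 × (0.4202/2.009) = 9.36 × 0.2091 = 1.957 mA.

I ≈ 1.96 mA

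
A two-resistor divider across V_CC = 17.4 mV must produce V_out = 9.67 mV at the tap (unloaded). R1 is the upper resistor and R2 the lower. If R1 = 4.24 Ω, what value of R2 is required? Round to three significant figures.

The divider ratio is R2/(R1+R2) = 9.67/17.4 = 0.5557.
R2 = R1 · 0.5557/(1 − 0.5557) = 5.304 Ω.

R2 ≈ 5.30 Ω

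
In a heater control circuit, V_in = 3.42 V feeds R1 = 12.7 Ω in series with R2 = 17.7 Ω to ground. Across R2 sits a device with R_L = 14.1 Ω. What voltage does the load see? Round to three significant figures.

V_out ≈ 1.31 V

First combine the lower leg with the load: R2 ‖ R_L = 7.848 Ω.
Then V_out = V_in · R2'/(R1 + R2') = 3.42 × 7.848/20.55 = 1.306 V.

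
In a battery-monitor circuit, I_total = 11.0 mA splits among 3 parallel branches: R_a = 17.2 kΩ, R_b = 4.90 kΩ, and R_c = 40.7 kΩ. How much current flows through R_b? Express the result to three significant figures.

Conductances: ΣG = 1/17.2 + 1/4.90 + 1/40.7 = 0.2868 (1/kΩ).
Current divider: I(R_b) = I_total · G_k/ΣG = 11.0 × (0.2041/0.2868) = 11.0 × 0.7116 = 7.828 mA.

I ≈ 7.83 mA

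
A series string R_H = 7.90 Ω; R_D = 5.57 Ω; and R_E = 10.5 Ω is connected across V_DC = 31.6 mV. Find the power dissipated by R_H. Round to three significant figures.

Series current I = V_DC/ΣR = 31.6/23.97 = 1.318 mA.
P = I²R = 1.738 × 7.90 = 13.73 µW.

P ≈ 13.7 µW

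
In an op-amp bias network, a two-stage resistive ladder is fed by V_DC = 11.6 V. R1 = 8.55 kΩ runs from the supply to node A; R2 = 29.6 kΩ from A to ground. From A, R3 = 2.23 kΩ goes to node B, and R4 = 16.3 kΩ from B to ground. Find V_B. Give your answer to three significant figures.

Looking into the second stage from A: R3 + R4 = 18.53 kΩ appears in parallel with R2.
R2 ‖ (R3+R4) = 11.40 kΩ.
V_A = 11.6 × 11.40/(8.55 + 11.40) = 6.628 V.
V_B = V_A × 0.8797 = 5.830 V.

V_B ≈ 5.83 V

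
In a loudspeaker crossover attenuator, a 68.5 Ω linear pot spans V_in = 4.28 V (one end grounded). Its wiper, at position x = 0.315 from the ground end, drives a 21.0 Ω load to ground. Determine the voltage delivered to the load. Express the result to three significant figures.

Split the track: R_lower = x·R_p = 21.58 Ω, R_upper = (1−x)·R_p = 46.92 Ω.
R_L loads the lower segment: effective lower R = 10.64 Ω.
Loaded-divider output: V_out = 4.28 × 0.1849 = 0.7913 V.

V_out ≈ 0.791 V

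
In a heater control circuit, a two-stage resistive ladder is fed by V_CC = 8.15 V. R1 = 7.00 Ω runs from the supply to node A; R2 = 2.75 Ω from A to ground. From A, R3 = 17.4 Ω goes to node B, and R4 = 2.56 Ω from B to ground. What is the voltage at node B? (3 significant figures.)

V_B ≈ 0.268 V

Node A sees R2 in parallel with the series input of stage 2, R3 + R4 = 19.96 Ω.
Effective lower resistance at A: R2 ‖ 19.96 = 2.417 Ω.
So V_A = 8.15 × 0.2567 = 2.092 V.
Stage 2 is unloaded, so V_B = V_A · R4/(R3+R4) = 2.092 × 2.56/19.96 = 0.2683 V.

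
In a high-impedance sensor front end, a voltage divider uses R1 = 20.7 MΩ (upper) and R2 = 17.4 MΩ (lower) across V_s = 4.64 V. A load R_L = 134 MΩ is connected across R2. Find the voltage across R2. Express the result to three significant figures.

V_out ≈ 1.98 V

R2 ‖ R_L = (17.4 × 134)/(17.4 + 134) = 15.40 MΩ.
Then V_out = V_s · R2'/(R1 + R2') = 4.64 × 15.40/36.10 = 1.979 V.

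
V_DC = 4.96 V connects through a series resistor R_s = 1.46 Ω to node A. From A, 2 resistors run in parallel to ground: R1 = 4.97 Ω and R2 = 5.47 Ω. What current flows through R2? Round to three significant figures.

I ≈ 0.581 A

Combine the parallel branches: R_p = (1/4.97 + 1/5.47)⁻¹ = 2.604 Ω.
Node voltage V_A = V_DC · R_p/(R_s + R_p) = 4.96 × 0.6407 = 3.178 V.
I(R2) = V_A / R2 = 3.178/5.47 = 0.5810 A.
(Check via current divider: I_total = 1.220 A; share G_k/ΣG = 0.4761 → same result.)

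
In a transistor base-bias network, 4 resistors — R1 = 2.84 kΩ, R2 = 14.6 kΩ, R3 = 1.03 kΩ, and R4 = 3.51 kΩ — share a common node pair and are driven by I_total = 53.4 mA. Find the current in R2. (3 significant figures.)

I ≈ 2.18 mA

ΣG = 1/2.84 + 1/14.6 + 1/1.03 + 1/3.51 = 1.676.
R2 takes the fraction G_k/ΣG = 0.06849/1.676 = 0.04086, so I = 53.4 × 0.04086 = 2.182 mA.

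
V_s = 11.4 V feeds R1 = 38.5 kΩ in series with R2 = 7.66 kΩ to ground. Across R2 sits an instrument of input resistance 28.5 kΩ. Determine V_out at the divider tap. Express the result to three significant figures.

V_out ≈ 1.55 V

The load sits in parallel with R2, giving an effective lower resistance R2' = R2·R_L/(R2+R_L) = 6.037 kΩ.
Voltage divider with the loaded lower leg: V_out = 11.4 × 6.037/(38.5 + 6.037) = 11.4 × 0.1356 = 1.545 V.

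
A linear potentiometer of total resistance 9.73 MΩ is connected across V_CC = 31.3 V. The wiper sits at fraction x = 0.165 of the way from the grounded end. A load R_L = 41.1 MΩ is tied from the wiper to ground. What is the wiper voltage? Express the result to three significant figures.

V_out ≈ 5.00 V

Split the track: R_lower = x·R_p = 1.605 MΩ, R_upper = (1−x)·R_p = 8.125 MΩ.
R_L loads the lower segment: effective lower R = 1.545 MΩ.
Loaded-divider output: V_out = 31.3 × 0.1598 = 5.001 V.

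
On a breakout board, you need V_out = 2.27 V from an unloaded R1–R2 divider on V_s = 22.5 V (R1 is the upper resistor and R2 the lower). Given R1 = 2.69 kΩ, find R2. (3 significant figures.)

R2 ≈ 0.302 kΩ

V_out/V_s = R2/(R1+R2) = 0.1009.
R2 = R1 · 0.1009/(1 − 0.1009) = 0.3018 kΩ.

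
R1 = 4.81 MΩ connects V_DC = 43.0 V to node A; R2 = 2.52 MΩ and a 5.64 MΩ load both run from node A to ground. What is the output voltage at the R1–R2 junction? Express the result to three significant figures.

R2 ‖ R_L = (2.52 × 5.64)/(2.52 + 5.64) = 1.742 MΩ.
Now apply the divider: V_out = 43.0 × 0.2658 = 11.43 V.

V_out ≈ 11.4 V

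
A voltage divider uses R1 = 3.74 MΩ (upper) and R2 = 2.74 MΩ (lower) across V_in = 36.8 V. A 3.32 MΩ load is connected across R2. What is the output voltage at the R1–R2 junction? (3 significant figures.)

R2 ‖ R_L = (2.74 × 3.32)/(2.74 + 3.32) = 1.501 MΩ.
Now apply the divider: V_out = 36.8 × 0.2864 = 10.54 V.

V_out ≈ 10.5 V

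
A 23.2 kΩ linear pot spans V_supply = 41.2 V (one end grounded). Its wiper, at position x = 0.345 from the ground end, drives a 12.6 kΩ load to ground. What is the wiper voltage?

Split the track: R_lower = x·R_p = 8.004 kΩ, R_upper = (1−x)·R_p = 15.20 kΩ.
Lower segment in parallel with the load: 8.004 ‖ 12.6 = 4.895 kΩ.
Then V_out = V_supply · 4.895/(15.20 + 4.895) = 10.04 V.
(Unloaded: V_out = x·V_supply = 14.2 V.)

V_out ≈ 10.0 V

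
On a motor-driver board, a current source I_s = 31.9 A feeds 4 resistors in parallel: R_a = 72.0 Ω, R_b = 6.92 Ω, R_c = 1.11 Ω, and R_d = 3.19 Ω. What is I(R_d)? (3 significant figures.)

I ≈ 7.28 A

ΣG = 1/72.0 + 1/6.92 + 1/1.11 + 1/3.19 = 1.373.
By the current-divider rule, I = I_s · G_k/ΣG = 31.9 × 0.2284 = 7.284 A.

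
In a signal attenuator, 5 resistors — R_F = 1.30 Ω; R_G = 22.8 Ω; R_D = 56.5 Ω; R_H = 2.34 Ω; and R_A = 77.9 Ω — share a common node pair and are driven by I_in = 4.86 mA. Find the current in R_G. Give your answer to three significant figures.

Total conductance ΣG = 1/1.30 + 1/22.8 + 1/56.5 + 1/2.34 + 1/77.9 = 1.271 (units of 1/Ω).
By the current-divider rule, I = I_in · G_k/ΣG = 4.86 × 0.03451 = 0.1677 mA.

I ≈ 0.168 mA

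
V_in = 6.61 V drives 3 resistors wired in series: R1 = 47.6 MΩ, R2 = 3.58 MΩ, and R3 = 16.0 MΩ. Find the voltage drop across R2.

V ≈ 0.352 V

ΣR = 47.6 + 3.58 + 16.0 = 67.18 MΩ.
Voltage divider: V = V_in · (3.580 / 67.18) = 6.61 × 0.05329 = 0.3522 V.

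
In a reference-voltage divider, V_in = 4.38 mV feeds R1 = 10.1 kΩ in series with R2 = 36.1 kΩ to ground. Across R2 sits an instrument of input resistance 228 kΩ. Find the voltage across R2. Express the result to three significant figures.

V_out ≈ 3.31 mV

R2 ‖ R_L = (36.1 × 228)/(36.1 + 228) = 31.17 kΩ.
Now apply the divider: V_out = 4.38 × 0.7552 = 3.308 mV.
(Unloaded it would be 3.42 mV; the load pulls it down.)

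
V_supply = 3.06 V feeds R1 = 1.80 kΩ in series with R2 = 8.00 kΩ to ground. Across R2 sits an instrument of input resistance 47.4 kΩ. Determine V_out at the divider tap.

V_out ≈ 2.42 V

The load sits in parallel with R2, giving an effective lower resistance R2' = R2·R_L/(R2+R_L) = 6.845 kΩ.
Now apply the divider: V_out = 3.06 × 0.7918 = 2.423 V.
(Unloaded it would be 2.50 V; the load pulls it down.)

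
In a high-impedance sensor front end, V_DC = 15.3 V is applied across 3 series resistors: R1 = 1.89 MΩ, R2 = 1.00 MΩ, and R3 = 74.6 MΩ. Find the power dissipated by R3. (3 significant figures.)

P ≈ 2.91 µW

Series current I = V_DC/ΣR = 15.3/77.49 = 0.1974 µA.
P(R3) = I²·R3 = (0.1974)² × 74.6 = 2.908 µW.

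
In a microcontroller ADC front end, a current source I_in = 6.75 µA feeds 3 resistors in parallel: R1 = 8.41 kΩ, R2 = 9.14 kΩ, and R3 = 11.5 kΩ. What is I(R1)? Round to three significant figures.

I ≈ 2.55 µA

ΣG = 1/8.41 + 1/9.14 + 1/11.5 = 0.3153.
R1 takes the fraction G_k/ΣG = 0.1189/0.3153 = 0.3772, so I = 6.75 × 0.3772 = 2.546 µA.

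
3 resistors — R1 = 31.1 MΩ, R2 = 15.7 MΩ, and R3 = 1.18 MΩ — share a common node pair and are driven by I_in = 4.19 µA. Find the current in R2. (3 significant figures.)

Conductances: ΣG = 1/31.1 + 1/15.7 + 1/1.18 = 0.9433 (1/MΩ).
By the current-divider rule, I = I_in · G_k/ΣG = 4.19 × 0.06752 = 0.2829 µA.

I ≈ 0.283 µA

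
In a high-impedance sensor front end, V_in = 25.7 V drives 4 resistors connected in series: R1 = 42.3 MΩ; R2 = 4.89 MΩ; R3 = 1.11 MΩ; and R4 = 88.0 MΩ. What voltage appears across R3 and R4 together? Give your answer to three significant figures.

V ≈ 16.8 V

ΣR = 42.3 + 4.89 + 1.11 + 88.0 = 136.3 MΩ.
R_{R3..R4} = 1.11 + 88.0 = 89.11 MΩ.
V = V_in · R/ΣR = 25.7 × 0.6538 = 16.80 V.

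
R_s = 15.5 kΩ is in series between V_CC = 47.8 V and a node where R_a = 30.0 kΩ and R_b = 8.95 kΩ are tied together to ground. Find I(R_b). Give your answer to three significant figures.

I ≈ 1.64 mA

Parallel bank: R_p = 1/(1/30.0 + 1/8.95) = 6.893 kΩ.
V_A = 47.8 × 6.893/22.39 = 14.71 V.
I(R_b) = V_A / R_b = 14.71/8.95 = 1.644 mA.
(Equivalently: I_total = 2.135 mA, then current-divider fraction G_k/ΣG = 0.7702.)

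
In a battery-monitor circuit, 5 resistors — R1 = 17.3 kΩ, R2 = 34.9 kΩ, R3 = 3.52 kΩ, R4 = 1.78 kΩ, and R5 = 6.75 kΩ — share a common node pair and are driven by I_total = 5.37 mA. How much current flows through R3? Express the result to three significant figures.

I ≈ 1.41 mA

Conductances: ΣG = 1/17.3 + 1/34.9 + 1/3.52 + 1/1.78 + 1/6.75 = 1.080 (1/kΩ).
Current divider: I(R3) = I_total · G_k/ΣG = 5.37 × (0.2841/1.080) = 5.37 × 0.2629 = 1.412 mA.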